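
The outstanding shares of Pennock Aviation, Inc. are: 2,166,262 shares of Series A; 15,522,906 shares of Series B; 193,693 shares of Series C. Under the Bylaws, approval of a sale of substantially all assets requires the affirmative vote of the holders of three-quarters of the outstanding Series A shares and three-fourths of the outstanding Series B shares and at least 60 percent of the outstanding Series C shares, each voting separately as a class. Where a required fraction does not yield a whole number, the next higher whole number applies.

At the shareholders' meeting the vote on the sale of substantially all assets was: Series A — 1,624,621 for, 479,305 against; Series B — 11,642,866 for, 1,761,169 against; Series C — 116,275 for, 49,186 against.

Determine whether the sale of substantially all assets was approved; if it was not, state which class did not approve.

Series A: 3/4 of 2166262 = 1624696.50, rounded up to 1624697; 1,624,697 required, 1,624,621 in favor — not approved.
Series B: 3/4 of 15522906 = 11642179.50, rounded up to 11642180; 11,642,180 required, 11,642,866 in favor — approved.
Series C: 3/5 of 193693 = 116215.80, rounded up to 116216; 116,216 required, 116,275 in favor — approved.

Not approved — the Series A shares did not give the required vote.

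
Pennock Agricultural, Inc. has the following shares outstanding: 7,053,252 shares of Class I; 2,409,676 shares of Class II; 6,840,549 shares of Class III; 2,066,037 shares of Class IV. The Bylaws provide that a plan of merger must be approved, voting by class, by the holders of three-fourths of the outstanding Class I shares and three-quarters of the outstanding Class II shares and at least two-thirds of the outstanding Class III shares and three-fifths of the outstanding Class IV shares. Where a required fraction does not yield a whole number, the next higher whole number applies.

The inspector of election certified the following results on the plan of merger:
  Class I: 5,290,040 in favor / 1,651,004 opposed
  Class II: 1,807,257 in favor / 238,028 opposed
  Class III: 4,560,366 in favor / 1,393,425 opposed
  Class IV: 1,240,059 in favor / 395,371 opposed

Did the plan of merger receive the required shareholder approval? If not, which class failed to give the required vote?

Class I: 3/4 of 7053252 = 5289939; 5,289,939 required, 5,290,040 in favor — approved.
Class II: 3/4 of 2409676 = 1807257; 1,807,257 required, 1,807,257 in favor — approved.
Class III: 2/3 of 6840549 = 4560366; 4,560,366 required, 4,560,366 in favor — approved.
Class IV: 3/5 of 2066037 = 1239622.20, rounded up to 1239623; 1,239,623 required, 1,240,059 in favor — approved.

Approved — every class gave the required vote.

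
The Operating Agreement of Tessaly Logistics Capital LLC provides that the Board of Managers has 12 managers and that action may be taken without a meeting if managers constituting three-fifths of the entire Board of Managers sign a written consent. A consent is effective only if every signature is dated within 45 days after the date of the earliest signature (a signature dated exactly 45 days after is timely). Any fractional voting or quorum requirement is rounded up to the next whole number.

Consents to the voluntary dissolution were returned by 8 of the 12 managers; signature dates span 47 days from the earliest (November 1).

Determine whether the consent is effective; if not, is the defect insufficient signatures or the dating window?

Signatures required: three-fifths of 12 — 3/5 of 12 = 7.20, rounded up to 8, so 8 needed; 8 signed. Sufficient.
Dating window: the latest signature is 47 days after the earliest; the limit is 45 days. Outside the window.

Not effective — dating-window requirement not satisfied.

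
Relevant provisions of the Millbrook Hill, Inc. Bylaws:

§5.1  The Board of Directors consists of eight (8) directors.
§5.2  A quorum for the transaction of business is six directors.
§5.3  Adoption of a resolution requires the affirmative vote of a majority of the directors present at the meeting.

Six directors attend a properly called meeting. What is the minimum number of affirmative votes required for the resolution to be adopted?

The resolution requires a majority of the directors present (6).
A majority of 6 is 4.

4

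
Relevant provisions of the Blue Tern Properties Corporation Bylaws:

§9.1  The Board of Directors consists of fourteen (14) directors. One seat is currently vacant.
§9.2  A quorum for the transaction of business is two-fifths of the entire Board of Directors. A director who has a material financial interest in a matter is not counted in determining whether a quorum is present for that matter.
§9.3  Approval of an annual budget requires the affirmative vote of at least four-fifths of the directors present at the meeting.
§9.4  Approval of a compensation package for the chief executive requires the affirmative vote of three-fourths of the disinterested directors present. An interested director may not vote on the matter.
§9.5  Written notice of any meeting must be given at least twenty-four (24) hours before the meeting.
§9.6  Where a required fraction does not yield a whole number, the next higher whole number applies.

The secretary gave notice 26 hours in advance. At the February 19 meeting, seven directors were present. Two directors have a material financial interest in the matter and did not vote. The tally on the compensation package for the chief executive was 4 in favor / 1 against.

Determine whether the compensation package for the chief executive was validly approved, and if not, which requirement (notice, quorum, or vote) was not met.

Invalid — quorum requirement not satisfied.

Notice: 26 hours given; 24 required (26 ≥ 24). Satisfied.
Quorum: 7 present, but the 2 interested directors do not count, leaving 5. Quorum is 6. Not satisfied.
Vote: the compensation package for the chief executive requires three-fourths of the disinterested directors present (7 − 2 = 5). 3/4 of 5 = 3.75, rounded up to 4, so 4 affirmative votes are needed; 4 voted in favor. Satisfied. (Moot — without a quorum no business can be validly transacted.)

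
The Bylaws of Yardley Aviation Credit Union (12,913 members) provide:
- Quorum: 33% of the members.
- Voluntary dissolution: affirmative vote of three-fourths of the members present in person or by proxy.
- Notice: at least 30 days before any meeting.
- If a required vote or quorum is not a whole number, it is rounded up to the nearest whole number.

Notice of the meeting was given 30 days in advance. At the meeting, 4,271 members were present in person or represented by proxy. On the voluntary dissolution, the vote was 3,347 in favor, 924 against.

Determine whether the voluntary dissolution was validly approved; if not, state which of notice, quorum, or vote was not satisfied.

Valid — all requirements satisfied.

Notice: 30 days given; 30 required. Satisfied.
Quorum: 33% of 12,913 = 4,261.29, rounded up to 4,262; 4,271 present. Satisfied.
Vote: requires three-fourths of those present (4,271); 3/4 of 4271 = 3203.25, rounded up to 3204, so 3,204 needed; 3,347 in favor. Satisfied.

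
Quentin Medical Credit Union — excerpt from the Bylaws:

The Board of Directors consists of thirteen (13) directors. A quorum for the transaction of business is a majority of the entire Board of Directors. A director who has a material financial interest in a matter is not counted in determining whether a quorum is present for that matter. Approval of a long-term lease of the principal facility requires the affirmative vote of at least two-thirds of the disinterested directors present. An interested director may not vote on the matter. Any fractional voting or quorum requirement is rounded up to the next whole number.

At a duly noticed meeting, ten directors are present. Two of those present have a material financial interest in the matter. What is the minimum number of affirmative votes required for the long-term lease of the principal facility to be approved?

6

The long-term lease of the principal facility requires two-thirds of the disinterested directors present (10 − 2 = 8).
2/3 of 8 = 5.33, rounded up to 6.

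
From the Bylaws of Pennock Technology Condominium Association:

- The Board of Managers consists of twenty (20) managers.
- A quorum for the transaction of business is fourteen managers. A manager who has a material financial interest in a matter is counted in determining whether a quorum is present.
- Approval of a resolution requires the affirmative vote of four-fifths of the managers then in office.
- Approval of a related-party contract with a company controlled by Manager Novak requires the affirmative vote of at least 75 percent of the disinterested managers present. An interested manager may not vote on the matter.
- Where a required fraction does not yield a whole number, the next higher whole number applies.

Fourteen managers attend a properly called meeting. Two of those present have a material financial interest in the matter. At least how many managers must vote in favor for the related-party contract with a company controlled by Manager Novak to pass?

The related-party contract with a company controlled by Manager Novak requires three-fourths of the disinterested managers present (14 − 2 = 12).
3/4 of 12 = 9.

9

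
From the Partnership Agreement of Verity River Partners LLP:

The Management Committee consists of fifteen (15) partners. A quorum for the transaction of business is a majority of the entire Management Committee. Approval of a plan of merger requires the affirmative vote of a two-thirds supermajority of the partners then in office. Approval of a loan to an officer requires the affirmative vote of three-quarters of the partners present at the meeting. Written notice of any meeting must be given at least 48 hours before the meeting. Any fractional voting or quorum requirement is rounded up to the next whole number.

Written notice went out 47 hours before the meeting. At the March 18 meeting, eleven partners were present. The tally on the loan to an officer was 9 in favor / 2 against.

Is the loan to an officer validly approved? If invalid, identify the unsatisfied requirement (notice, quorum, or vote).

Invalid — notice requirement not satisfied.

Notice: 47 hours given; 48 required (47 < 48). Not satisfied.
Quorum: 11 present; quorum is 8. Satisfied.
Vote: the loan to an officer requires three-fourths of the partners present (11). 3/4 of 11 = 8.25, rounded up to 9, so 9 affirmative votes are needed; 9 voted in favor. Satisfied.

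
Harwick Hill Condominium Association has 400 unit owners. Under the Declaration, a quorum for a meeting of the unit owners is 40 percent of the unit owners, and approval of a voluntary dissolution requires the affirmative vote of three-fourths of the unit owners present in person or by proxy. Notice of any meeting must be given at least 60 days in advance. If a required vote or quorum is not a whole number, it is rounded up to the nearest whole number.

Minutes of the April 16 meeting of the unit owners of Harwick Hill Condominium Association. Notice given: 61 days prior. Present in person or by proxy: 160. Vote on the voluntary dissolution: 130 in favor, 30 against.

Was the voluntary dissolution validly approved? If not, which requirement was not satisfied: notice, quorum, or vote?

Valid — all requirements satisfied.

Notice: 61 days given; 60 required. Satisfied.
Quorum: 40% of 400 = 160; 160 present. Satisfied.
Vote: requires three-fourths of those present (160); 3/4 of 160 = 120, so 120 needed; 130 in favor. Satisfied.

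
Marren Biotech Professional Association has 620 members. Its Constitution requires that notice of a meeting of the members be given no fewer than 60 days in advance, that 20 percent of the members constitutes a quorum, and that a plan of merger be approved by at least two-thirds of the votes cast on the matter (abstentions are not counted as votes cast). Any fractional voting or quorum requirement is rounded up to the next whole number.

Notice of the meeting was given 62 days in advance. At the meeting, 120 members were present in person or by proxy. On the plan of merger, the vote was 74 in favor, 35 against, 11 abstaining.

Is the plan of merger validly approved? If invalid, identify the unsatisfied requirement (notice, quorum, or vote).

Notice: 62 days given; 60 required. Satisfied.
Quorum: 20% of 620 = 124; 120 present. Not satisfied.
Vote: requires two-thirds of the votes cast (120 − 11 abstaining = 109); 2/3 of 109 = 72.67, rounded up to 73, so 73 needed; 74 in favor. Satisfied.

Invalid — quorum requirement not satisfied.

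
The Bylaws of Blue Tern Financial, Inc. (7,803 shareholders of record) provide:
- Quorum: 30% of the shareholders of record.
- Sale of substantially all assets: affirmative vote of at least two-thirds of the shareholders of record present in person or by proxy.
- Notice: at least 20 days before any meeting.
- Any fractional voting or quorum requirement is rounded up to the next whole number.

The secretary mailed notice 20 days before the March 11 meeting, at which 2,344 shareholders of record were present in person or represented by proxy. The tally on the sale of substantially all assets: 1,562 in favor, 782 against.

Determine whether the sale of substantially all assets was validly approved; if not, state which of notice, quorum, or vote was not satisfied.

Invalid — vote requirement not satisfied.

Notice: 20 days given; 20 required. Satisfied.
Quorum: 30% of 7,803 = 2,340.90, rounded up to 2,341; 2,344 present. Satisfied.
Vote: requires two-thirds of those present (2,344); 2/3 of 2344 = 1562.67, rounded up to 1563, so 1,563 needed; 1,562 in favor. Not satisfied.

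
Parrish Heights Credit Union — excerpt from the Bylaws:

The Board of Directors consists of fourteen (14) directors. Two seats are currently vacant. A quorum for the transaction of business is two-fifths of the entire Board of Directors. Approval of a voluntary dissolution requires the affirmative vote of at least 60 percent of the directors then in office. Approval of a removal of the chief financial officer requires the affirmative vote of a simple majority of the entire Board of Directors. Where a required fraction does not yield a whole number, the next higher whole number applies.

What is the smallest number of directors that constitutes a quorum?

2/5 of 14 = 5.60, rounded up to 6.

6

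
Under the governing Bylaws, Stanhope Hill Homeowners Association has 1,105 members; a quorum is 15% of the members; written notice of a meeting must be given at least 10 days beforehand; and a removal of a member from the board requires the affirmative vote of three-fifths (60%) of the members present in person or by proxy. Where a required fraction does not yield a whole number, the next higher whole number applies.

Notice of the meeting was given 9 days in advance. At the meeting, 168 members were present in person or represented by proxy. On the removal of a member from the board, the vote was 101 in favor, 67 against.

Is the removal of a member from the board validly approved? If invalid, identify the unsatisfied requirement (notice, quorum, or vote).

Notice: 9 days given; 10 required. Not satisfied.
Quorum: 15% of 1,105 = 165.75, rounded up to 166; 168 present. Satisfied.
Vote: requires three-fifths of those present (168); 3/5 of 168 = 100.80, rounded up to 101, so 101 needed; 101 in favor. Satisfied.

Invalid — notice requirement not satisfied.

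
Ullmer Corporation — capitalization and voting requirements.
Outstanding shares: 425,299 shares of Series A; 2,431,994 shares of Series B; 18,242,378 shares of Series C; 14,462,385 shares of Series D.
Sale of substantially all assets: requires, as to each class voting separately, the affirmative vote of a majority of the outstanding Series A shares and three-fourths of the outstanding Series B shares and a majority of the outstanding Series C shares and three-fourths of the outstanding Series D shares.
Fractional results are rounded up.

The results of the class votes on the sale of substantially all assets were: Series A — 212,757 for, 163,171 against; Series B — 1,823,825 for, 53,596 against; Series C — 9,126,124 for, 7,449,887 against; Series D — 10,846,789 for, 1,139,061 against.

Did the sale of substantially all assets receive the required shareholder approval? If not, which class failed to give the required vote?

Not approved — the Series B shares did not give the required vote.

Series A: a majority of 425299 is 212650; 212,650 required, 212,757 in favor — approved.
Series B: 3/4 of 2431994 = 1823995.50, rounded up to 1823996; 1,823,996 required, 1,823,825 in favor — not approved.
Series C: a majority of 18242378 is 9121190; 9,121,190 required, 9,126,124 in favor — approved.
Series D: 3/4 of 14462385 = 10846788.75, rounded up to 10846789; 10,846,789 required, 10,846,789 in favor — approved.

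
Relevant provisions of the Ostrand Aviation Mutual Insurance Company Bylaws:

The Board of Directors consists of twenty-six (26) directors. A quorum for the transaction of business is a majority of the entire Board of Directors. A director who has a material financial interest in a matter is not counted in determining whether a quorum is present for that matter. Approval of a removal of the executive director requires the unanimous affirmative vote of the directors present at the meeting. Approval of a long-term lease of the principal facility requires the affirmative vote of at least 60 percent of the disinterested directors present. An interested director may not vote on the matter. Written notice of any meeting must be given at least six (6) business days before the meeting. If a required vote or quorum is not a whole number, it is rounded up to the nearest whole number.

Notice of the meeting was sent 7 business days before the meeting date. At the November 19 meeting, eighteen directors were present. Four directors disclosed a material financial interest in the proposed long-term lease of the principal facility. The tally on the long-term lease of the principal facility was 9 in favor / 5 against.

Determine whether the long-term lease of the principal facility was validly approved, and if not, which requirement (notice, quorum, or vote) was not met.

Valid — all requirements satisfied.

Notice: 7 business days given; 6 required (7 ≥ 6). Satisfied.
Quorum: 18 present, but the 4 interested directors do not count, leaving 14. Quorum is 14. Satisfied.
Vote: the long-term lease of the principal facility requires three-fifths of the disinterested directors present (18 − 4 = 14). 3/5 of 14 = 8.40, rounded up to 9, so 9 affirmative votes are needed; 9 voted in favor. Satisfied.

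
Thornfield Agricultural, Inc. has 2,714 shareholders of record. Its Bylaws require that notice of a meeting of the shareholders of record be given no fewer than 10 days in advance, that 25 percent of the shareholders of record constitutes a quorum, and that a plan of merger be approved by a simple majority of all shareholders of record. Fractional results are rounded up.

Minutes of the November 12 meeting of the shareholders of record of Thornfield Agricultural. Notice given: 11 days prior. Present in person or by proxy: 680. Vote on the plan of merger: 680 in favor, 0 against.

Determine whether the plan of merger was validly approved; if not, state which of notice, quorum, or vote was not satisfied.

Notice: 11 days given; 10 required. Satisfied.
Quorum: 25% of 2,714 = 678.50, rounded up to 679; 680 present. Satisfied.
Vote: requires a majority of all shareholders of record (2,714); a majority of 2714 is 1358, so 1,358 needed; 680 in favor. Not satisfied.

Invalid — vote requirement not satisfied.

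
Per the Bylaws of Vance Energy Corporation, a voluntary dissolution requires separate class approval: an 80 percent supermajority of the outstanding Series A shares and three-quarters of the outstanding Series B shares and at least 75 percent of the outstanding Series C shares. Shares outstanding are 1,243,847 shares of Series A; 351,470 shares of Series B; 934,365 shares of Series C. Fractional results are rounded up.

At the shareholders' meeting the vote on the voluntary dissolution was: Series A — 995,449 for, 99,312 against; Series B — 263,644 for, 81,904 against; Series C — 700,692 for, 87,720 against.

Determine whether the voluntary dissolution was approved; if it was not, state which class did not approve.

Not approved — the Series C shares did not give the required vote.

Series A: 4/5 of 1243847 = 995077.60, rounded up to 995078; 995,078 required, 995,449 in favor — approved.
Series B: 3/4 of 351470 = 263602.50, rounded up to 263603; 263,603 required, 263,644 in favor — approved.
Series C: 3/4 of 934365 = 700773.75, rounded up to 700774; 700,774 required, 700,692 in favor — not approved.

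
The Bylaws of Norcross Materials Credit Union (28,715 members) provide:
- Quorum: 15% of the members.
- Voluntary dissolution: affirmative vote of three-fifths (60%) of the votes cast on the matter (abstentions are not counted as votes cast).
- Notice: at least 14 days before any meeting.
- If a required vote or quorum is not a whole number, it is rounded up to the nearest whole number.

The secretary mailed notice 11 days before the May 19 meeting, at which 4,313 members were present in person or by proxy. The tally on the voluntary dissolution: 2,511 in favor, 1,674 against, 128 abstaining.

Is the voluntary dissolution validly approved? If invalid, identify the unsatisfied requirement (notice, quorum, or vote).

Notice: 11 days given; 14 required. Not satisfied.
Quorum: 15% of 28,715 = 4,307.25, rounded up to 4,308; 4,313 present. Satisfied.
Vote: requires three-fifths of the votes cast (4,313 − 128 abstaining = 4,185); 3/5 of 4185 = 2511, so 2,511 needed; 2,511 in favor. Satisfied.

Invalid — notice requirement not satisfied.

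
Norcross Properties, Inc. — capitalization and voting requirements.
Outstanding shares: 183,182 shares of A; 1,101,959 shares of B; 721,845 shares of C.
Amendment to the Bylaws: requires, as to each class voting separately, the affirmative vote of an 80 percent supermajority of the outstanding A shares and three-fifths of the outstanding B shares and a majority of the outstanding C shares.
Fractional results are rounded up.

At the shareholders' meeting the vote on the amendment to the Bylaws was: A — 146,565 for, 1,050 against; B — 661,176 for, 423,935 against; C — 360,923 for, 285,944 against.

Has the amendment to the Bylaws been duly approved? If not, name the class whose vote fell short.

A: 4/5 of 183182 = 146545.60, rounded up to 146546; 146,546 required, 146,565 in favor — approved.
B: 3/5 of 1101959 = 661175.40, rounded up to 661176; 661,176 required, 661,176 in favor — approved.
C: a majority of 721845 is 360923; 360,923 required, 360,923 in favor — approved.

Approved — every class gave the required vote.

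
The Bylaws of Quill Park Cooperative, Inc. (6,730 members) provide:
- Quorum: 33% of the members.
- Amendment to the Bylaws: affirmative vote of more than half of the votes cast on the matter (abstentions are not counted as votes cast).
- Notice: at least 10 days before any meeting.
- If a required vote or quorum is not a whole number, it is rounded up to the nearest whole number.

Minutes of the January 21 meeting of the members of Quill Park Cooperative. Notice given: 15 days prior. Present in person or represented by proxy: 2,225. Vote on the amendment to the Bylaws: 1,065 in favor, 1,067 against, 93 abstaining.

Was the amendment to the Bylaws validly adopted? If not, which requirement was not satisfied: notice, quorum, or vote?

Notice: 15 days given; 10 required. Satisfied.
Quorum: 33% of 6,730 = 2,220.90, rounded up to 2,221; 2,225 present. Satisfied.
Vote: requires a majority of the votes cast (2,225 − 93 abstaining = 2,132); a majority of 2132 is 1067, so 1,067 needed; 1,065 in favor. Not satisfied.

Invalid — vote requirement not satisfied.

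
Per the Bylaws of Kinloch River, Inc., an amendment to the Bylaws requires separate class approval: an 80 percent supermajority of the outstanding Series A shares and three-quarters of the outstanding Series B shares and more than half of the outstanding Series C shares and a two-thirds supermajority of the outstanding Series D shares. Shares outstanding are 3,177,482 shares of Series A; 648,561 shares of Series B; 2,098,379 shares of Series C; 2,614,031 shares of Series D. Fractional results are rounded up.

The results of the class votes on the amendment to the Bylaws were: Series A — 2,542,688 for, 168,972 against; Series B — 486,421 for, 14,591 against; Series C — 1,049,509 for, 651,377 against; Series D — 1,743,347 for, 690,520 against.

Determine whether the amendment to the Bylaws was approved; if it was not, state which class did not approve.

Series A: 4/5 of 3177482 = 2541985.60, rounded up to 2541986; 2,541,986 required, 2,542,688 in favor — approved.
Series B: 3/4 of 648561 = 486420.75, rounded up to 486421; 486,421 required, 486,421 in favor — approved.
Series C: a majority of 2098379 is 1049190; 1,049,190 required, 1,049,509 in favor — approved.
Series D: 2/3 of 2614031 = 1742687.33, rounded up to 1742688; 1,742,688 required, 1,743,347 in favor — approved.

Approved — every class gave the required vote.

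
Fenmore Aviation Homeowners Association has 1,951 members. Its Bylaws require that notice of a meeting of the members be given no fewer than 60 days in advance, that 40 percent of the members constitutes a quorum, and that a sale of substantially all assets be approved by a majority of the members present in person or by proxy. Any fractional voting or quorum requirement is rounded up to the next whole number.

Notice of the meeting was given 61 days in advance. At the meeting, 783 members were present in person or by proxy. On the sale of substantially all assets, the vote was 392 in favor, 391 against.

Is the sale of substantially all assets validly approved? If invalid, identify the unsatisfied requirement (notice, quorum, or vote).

Valid — all requirements satisfied.

Notice: 61 days given; 60 required. Satisfied.
Quorum: 40% of 1,951 = 780.40, rounded up to 781; 783 present. Satisfied.
Vote: requires a majority of those present (783); a majority of 783 is 392, so 392 needed; 392 in favor. Satisfied.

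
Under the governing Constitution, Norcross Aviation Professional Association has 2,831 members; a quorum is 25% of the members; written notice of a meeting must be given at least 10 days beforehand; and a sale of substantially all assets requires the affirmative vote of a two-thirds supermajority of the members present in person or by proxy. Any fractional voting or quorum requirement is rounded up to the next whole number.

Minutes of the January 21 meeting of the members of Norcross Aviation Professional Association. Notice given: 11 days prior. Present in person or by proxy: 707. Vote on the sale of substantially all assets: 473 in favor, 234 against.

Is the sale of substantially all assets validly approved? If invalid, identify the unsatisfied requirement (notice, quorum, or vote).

Notice: 11 days given; 10 required. Satisfied.
Quorum: 25% of 2,831 = 707.75, rounded up to 708; 707 present. Not satisfied.
Vote: requires two-thirds of those present (707); 2/3 of 707 = 471.33, rounded up to 472, so 472 needed; 473 in favor. Satisfied.

Invalid — quorum requirement not satisfied.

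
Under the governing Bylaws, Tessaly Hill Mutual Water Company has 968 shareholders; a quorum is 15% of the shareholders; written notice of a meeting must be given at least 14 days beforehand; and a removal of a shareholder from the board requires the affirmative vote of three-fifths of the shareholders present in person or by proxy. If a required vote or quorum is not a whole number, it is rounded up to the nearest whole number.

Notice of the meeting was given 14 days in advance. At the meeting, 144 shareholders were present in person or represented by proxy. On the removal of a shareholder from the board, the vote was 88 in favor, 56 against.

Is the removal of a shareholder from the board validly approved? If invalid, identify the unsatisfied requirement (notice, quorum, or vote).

Notice: 14 days given; 14 required. Satisfied.
Quorum: 15% of 968 = 145.20, rounded up to 146; 144 present. Not satisfied.
Vote: requires three-fifths of those present (144); 3/5 of 144 = 86.40, rounded up to 87, so 87 needed; 88 in favor. Satisfied.

Invalid — quorum requirement not satisfied.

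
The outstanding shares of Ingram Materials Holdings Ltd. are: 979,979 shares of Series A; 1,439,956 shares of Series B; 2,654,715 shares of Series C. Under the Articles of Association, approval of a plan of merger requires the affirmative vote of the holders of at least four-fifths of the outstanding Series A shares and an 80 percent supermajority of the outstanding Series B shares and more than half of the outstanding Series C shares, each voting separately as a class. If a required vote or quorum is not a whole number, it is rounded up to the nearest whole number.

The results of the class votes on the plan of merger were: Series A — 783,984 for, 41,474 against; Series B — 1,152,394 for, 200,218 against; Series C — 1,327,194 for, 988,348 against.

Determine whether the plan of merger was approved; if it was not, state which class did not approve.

Series A: 4/5 of 979979 = 783983.20, rounded up to 783984; 783,984 required, 783,984 in favor — approved.
Series B: 4/5 of 1439956 = 1151964.80, rounded up to 1151965; 1,151,965 required, 1,152,394 in favor — approved.
Series C: a majority of 2654715 is 1327358; 1,327,358 required, 1,327,194 in favor — not approved.

Not approved — the Series C shares did not give the required vote.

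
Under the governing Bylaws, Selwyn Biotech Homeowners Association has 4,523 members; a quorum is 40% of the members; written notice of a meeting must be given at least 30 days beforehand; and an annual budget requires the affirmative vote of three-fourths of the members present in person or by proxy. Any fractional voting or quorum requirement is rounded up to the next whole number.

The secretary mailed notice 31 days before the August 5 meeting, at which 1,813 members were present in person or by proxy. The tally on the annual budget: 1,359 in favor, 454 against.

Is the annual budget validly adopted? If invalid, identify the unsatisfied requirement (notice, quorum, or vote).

Notice: 31 days given; 30 required. Satisfied.
Quorum: 40% of 4,523 = 1,809.20, rounded up to 1,810; 1,813 present. Satisfied.
Vote: requires three-fourths of those present (1,813); 3/4 of 1813 = 1359.75, rounded up to 1360, so 1,360 needed; 1,359 in favor. Not satisfied.

Invalid — vote requirement not satisfied.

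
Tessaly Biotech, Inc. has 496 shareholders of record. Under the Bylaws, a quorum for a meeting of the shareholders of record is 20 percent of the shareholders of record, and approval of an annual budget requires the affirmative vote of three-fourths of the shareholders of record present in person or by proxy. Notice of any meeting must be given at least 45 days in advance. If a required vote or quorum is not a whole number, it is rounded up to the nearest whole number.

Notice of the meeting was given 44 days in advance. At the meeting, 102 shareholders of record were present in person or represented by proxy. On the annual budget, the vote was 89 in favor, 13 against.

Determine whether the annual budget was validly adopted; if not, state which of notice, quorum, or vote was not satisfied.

Notice: 44 days given; 45 required. Not satisfied.
Quorum: 20% of 496 = 99.20, rounded up to 100; 102 present. Satisfied.
Vote: requires three-fourths of those present (102); 3/4 of 102 = 76.50, rounded up to 77, so 77 needed; 89 in favor. Satisfied.

Invalid — notice requirement not satisfied.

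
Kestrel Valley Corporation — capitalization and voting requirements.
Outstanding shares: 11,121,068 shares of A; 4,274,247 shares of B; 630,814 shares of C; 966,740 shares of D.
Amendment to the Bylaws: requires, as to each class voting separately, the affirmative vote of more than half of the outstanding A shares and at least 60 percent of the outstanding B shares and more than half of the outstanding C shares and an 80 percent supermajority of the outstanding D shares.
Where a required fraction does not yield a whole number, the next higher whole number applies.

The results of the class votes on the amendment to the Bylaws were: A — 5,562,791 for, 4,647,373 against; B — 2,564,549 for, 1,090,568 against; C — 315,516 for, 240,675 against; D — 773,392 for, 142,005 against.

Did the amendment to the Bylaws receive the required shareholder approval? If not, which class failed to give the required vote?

A: a majority of 11121068 is 5560535; 5,560,535 required, 5,562,791 in favor — approved.
B: 3/5 of 4274247 = 2564548.20, rounded up to 2564549; 2,564,549 required, 2,564,549 in favor — approved.
C: a majority of 630814 is 315408; 315,408 required, 315,516 in favor — approved.
D: 4/5 of 966740 = 773392; 773,392 required, 773,392 in favor — approved.

Approved — every class gave the required vote.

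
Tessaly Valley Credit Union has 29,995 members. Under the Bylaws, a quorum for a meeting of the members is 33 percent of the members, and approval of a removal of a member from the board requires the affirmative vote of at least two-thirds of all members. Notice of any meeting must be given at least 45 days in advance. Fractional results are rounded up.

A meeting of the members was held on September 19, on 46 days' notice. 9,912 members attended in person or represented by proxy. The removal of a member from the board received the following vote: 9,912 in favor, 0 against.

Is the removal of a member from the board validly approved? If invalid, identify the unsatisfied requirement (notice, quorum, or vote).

Notice: 46 days given; 45 required. Satisfied.
Quorum: 33% of 29,995 = 9,898.35, rounded up to 9,899; 9,912 present. Satisfied.
Vote: requires two-thirds of all members (29,995); 2/3 of 29995 = 19996.67, rounded up to 19997, so 19,997 needed; 9,912 in favor. Not satisfied.

Invalid — vote requirement not satisfied.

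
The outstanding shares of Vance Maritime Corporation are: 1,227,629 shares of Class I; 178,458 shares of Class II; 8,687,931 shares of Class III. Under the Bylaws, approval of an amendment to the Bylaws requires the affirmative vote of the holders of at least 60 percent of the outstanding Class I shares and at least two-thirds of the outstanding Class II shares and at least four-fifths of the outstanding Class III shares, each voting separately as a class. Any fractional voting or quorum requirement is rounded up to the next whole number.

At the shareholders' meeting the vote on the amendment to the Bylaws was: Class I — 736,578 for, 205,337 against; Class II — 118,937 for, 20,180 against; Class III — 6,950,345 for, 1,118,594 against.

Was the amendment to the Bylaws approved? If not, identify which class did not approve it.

Not approved — the Class II shares did not give the required vote.

Class I: 3/5 of 1227629 = 736577.40, rounded up to 736578; 736,578 required, 736,578 in favor — approved.
Class II: 2/3 of 178458 = 118972; 118,972 required, 118,937 in favor — not approved.
Class III: 4/5 of 8687931 = 6950344.80, rounded up to 6950345; 6,950,345 required, 6,950,345 in favor — approved.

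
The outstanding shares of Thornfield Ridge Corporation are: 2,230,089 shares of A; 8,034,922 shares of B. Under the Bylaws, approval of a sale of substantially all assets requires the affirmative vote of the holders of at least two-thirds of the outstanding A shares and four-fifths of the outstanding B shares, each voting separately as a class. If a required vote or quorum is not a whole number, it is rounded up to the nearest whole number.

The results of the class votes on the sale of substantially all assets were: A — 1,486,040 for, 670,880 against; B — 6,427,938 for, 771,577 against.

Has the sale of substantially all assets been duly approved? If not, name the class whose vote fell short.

Not approved — the A shares did not give the required vote.

A: 2/3 of 2230089 = 1486726; 1,486,726 required, 1,486,040 in favor — not approved.
B: 4/5 of 8034922 = 6427937.60, rounded up to 6427938; 6,427,938 required, 6,427,938 in favor — approved.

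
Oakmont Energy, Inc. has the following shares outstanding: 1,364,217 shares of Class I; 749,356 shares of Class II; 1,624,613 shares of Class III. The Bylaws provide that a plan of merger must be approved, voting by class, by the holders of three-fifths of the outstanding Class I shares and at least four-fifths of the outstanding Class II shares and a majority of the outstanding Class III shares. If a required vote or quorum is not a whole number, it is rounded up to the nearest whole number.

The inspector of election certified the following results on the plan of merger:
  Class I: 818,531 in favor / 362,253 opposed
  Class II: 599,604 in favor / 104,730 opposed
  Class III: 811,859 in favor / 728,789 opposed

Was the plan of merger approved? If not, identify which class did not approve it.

Not approved — the Class III shares did not give the required vote.

Class I: 3/5 of 1364217 = 818530.20, rounded up to 818531; 818,531 required, 818,531 in favor — approved.
Class II: 4/5 of 749356 = 599484.80, rounded up to 599485; 599,485 required, 599,604 in favor — approved.
Class III: a majority of 1624613 is 812307; 812,307 required, 811,859 in favor — not approved.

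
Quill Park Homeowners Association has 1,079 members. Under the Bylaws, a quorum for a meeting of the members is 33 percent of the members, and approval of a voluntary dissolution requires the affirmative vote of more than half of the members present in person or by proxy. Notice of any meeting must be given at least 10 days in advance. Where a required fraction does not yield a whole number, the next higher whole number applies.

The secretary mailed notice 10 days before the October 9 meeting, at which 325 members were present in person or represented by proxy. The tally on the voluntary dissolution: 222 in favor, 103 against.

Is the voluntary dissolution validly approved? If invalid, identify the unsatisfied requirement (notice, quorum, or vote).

Notice: 10 days given; 10 required. Satisfied.
Quorum: 33% of 1,079 = 356.07, rounded up to 357; 325 present. Not satisfied.
Vote: requires a majority of those present (325); a majority of 325 is 163, so 163 needed; 222 in favor. Satisfied.

Invalid — quorum requirement not satisfied.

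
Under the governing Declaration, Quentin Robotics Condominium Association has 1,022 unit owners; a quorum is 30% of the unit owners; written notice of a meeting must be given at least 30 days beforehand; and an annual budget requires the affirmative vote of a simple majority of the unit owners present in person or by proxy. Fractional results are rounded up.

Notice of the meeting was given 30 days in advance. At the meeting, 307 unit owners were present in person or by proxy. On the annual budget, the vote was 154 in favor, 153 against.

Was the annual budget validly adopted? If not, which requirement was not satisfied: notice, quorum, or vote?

Notice: 30 days given; 30 required. Satisfied.
Quorum: 30% of 1,022 = 306.60, rounded up to 307; 307 present. Satisfied.
Vote: requires a majority of those present (307); a majority of 307 is 154, so 154 needed; 154 in favor. Satisfied.

Valid — all requirements satisfied.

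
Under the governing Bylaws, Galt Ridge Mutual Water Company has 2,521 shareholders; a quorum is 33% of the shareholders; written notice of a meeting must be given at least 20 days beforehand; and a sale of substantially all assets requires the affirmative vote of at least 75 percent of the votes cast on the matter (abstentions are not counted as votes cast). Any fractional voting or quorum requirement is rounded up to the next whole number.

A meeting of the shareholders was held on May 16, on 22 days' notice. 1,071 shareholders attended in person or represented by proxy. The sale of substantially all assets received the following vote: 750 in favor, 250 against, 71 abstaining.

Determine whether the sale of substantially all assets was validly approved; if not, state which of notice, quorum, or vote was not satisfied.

Valid — all requirements satisfied.

Notice: 22 days given; 20 required. Satisfied.
Quorum: 33% of 2,521 = 831.93, rounded up to 832; 1,071 present. Satisfied.
Vote: requires three-fourths of the votes cast (1,071 − 71 abstaining = 1,000); 3/4 of 1000 = 750, so 750 needed; 750 in favor. Satisfied.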